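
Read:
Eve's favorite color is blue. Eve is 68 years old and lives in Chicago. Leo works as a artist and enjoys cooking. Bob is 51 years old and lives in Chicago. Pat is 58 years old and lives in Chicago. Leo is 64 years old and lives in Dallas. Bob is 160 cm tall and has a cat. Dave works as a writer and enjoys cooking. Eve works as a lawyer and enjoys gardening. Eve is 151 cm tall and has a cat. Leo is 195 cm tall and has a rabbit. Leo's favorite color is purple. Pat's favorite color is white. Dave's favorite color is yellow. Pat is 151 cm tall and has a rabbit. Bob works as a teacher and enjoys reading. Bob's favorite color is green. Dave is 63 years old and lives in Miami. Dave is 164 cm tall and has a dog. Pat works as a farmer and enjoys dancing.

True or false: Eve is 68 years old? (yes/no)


Eve is actually 68. yes

yes


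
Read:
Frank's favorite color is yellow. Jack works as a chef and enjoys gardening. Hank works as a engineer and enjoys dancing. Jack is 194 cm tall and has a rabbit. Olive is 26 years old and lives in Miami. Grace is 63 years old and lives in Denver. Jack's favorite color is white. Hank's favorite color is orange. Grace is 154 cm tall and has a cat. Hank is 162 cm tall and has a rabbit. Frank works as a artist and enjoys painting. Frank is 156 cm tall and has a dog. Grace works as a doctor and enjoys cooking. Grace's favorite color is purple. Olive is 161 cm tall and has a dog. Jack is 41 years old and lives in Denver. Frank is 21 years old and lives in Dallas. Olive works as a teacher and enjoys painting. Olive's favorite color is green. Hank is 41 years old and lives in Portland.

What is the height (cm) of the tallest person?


Tallest: Jack at 194 cm

194


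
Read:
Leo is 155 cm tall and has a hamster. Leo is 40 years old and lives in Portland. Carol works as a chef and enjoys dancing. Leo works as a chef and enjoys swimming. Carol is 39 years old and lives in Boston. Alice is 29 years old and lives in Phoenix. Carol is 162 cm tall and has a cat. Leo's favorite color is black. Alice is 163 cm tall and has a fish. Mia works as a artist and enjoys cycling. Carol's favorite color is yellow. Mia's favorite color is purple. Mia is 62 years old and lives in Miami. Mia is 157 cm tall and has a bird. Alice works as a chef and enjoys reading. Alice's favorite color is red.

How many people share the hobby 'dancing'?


Count: 1

1


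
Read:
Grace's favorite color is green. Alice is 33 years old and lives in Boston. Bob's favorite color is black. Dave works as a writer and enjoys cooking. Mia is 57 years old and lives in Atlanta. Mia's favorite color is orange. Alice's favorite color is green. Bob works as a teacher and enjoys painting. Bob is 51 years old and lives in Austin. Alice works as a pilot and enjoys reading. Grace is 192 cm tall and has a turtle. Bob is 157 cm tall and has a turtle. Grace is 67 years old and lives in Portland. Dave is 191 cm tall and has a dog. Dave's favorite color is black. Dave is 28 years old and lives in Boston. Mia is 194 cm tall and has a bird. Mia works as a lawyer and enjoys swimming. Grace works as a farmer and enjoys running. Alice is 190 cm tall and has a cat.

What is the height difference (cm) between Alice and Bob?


|190 - 157| = 33

33


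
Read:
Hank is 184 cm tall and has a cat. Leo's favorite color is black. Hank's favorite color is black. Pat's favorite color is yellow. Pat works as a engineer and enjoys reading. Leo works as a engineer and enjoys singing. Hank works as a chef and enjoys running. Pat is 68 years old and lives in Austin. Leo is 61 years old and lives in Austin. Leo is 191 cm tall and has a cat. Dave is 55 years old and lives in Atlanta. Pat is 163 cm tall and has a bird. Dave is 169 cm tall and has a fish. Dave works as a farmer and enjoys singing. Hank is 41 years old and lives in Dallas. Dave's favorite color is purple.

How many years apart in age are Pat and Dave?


68 vs 55, diff = 13

13


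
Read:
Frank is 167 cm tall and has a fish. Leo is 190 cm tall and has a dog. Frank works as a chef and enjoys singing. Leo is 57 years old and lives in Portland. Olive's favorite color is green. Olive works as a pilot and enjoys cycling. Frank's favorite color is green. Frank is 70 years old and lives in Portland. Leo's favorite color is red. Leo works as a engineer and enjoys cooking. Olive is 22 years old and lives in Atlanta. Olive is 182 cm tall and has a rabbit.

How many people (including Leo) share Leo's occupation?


Leo is a engineer. Count = 1

1


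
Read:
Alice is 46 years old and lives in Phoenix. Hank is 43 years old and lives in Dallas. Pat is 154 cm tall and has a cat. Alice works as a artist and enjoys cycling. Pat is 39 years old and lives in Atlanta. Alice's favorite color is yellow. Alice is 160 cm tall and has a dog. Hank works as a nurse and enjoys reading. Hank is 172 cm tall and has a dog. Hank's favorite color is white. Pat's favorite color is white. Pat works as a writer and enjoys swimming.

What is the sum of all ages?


43+46+39 = 128

128


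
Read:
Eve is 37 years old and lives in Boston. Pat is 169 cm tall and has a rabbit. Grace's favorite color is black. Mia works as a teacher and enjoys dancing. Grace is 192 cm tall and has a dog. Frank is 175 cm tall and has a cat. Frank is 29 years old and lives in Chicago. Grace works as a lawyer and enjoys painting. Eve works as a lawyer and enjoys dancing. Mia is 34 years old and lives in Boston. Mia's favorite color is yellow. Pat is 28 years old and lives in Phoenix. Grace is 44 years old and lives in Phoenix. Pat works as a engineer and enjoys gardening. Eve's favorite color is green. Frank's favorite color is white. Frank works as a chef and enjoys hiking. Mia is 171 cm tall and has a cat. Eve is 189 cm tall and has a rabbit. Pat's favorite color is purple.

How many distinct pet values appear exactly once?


Unique pet values: 1

1


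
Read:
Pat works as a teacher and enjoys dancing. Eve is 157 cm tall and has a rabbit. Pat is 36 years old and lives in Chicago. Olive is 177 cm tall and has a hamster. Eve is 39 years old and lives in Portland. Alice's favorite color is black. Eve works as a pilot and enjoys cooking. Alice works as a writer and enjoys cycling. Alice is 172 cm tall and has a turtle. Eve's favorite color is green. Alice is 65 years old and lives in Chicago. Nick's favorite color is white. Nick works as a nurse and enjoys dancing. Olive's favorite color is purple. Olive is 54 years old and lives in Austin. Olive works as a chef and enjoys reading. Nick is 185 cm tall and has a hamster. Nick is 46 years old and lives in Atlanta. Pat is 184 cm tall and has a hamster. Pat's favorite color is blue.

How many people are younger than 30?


Filter: 0

0


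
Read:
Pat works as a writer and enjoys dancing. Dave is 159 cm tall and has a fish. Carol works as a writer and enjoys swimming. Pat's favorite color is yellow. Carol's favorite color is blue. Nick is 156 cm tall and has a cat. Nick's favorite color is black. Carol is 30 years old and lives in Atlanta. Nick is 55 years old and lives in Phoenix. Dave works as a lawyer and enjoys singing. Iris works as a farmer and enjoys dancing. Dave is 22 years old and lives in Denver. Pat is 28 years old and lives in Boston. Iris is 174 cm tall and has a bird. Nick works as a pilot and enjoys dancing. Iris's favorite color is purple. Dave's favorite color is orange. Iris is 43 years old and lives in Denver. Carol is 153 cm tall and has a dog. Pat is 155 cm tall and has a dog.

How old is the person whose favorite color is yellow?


Person with favorite color=yellow is Pat, age 28

28


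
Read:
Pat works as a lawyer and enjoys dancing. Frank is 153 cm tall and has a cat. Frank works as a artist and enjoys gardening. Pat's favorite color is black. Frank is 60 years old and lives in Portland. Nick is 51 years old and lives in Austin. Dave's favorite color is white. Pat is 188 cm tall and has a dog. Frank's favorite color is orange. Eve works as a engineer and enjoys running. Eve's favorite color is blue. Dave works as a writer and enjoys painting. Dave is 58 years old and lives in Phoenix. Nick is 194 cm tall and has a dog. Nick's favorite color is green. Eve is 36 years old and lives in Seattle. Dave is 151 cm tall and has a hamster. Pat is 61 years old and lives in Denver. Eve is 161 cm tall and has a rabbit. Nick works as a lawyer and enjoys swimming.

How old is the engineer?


The engineer is Eve, age 36

36


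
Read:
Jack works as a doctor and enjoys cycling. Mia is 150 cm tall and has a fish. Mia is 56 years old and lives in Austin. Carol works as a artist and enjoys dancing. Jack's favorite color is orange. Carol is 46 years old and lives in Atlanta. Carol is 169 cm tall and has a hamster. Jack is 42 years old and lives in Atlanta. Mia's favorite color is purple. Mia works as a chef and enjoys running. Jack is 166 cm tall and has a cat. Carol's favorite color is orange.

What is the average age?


Sum=144, n=3, avg=48

48


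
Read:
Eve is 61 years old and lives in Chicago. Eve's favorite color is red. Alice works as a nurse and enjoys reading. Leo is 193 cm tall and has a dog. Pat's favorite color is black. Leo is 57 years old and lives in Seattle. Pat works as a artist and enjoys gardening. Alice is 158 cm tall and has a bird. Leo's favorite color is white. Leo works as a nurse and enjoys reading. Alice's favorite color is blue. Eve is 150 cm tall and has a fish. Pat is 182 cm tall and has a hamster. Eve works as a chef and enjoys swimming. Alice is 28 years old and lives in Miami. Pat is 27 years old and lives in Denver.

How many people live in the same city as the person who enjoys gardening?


Person with hobby gardening is Pat, city Denver. Count = 1

1


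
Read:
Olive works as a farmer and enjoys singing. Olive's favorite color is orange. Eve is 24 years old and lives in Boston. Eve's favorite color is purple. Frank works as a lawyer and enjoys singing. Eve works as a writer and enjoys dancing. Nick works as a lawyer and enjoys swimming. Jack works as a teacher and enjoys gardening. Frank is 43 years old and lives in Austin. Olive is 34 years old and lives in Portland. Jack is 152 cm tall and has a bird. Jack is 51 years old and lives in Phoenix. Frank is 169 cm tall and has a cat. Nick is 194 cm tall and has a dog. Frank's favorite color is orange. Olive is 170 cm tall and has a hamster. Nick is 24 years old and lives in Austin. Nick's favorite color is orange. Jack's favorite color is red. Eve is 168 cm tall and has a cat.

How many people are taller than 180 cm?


Taller than 180: 1

1


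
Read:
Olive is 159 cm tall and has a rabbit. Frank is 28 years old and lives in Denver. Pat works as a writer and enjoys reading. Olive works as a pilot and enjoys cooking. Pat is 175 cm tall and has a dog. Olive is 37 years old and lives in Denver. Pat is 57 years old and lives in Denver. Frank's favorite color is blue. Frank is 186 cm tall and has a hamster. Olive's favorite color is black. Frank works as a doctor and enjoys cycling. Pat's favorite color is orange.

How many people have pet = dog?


Count: 1

1


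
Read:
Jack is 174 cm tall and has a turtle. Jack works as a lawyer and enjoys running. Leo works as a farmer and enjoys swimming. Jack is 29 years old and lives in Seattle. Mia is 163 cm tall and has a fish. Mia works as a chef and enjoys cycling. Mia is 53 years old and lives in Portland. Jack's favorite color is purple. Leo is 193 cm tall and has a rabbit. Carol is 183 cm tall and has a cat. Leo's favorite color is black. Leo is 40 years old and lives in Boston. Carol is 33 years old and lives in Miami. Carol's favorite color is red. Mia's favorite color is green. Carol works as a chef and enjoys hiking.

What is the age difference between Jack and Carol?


|29 - 33| = 4

4


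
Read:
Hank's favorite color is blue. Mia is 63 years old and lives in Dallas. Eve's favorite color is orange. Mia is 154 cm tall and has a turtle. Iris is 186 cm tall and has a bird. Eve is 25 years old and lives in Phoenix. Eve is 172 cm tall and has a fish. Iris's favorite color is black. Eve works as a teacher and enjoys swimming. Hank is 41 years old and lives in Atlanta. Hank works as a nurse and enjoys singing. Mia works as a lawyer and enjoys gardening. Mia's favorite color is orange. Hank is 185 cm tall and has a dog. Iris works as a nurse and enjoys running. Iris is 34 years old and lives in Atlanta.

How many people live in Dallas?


Count in Dallas: 1

1


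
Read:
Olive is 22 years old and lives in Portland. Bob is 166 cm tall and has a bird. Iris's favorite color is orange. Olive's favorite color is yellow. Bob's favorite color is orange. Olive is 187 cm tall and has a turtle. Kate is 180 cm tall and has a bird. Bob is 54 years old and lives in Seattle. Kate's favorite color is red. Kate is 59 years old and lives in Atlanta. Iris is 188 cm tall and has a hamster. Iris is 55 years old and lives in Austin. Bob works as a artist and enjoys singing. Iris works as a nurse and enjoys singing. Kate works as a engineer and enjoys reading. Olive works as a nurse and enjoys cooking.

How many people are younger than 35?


Filter: 1

1


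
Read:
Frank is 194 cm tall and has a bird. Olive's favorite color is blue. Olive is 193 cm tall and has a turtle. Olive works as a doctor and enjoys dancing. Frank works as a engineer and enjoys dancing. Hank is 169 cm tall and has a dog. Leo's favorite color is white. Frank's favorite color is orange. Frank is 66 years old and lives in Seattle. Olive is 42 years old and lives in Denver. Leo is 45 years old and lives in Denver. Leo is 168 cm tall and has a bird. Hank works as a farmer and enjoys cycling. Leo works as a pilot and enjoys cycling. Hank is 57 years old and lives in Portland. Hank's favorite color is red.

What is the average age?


Sum=210, n=4, avg=52.5

52.5


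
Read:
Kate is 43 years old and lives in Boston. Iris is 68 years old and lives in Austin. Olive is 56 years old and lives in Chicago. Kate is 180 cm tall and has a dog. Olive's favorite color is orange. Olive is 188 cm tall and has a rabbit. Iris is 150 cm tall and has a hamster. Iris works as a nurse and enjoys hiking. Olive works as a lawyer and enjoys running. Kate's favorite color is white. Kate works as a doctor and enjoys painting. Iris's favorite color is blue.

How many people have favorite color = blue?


Count: 1

1


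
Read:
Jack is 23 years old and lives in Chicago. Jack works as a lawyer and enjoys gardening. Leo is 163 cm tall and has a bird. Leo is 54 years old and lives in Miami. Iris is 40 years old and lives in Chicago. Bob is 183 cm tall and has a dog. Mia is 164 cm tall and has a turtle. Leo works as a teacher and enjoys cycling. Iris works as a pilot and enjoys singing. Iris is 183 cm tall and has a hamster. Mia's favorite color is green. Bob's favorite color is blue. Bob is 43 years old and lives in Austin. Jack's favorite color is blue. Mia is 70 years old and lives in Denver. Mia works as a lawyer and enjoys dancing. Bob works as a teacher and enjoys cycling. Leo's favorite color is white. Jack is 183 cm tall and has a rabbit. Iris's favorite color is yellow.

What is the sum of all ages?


23+54+43+70+40 = 230

230


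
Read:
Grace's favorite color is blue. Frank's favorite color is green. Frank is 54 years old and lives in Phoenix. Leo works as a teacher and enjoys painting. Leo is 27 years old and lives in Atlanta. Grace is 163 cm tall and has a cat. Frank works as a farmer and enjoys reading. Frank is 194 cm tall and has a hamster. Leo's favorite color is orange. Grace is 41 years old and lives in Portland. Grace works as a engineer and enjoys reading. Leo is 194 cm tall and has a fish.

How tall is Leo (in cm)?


Leo is 194 cm tall

194


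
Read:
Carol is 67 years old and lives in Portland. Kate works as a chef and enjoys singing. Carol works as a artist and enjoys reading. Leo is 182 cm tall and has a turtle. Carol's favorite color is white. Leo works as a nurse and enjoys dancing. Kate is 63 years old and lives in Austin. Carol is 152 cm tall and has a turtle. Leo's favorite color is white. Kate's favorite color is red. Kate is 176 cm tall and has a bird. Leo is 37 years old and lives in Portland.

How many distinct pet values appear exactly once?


Unique pet values: 1

1


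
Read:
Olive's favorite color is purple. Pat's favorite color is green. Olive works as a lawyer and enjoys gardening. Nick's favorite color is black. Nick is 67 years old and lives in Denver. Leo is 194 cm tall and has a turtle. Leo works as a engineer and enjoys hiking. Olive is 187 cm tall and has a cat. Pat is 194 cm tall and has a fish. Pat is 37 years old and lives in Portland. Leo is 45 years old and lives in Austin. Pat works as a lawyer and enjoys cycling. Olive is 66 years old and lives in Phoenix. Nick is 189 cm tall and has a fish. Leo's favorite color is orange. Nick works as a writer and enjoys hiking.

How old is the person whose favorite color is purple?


Person with favorite color=purple is Olive, age 66

66


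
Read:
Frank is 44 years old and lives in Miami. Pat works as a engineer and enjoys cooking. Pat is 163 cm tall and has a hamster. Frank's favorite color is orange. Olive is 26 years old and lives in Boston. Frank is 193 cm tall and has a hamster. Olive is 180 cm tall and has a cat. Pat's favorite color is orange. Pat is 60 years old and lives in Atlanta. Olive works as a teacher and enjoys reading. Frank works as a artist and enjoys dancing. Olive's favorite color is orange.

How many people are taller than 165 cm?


Taller than 165: 2

2


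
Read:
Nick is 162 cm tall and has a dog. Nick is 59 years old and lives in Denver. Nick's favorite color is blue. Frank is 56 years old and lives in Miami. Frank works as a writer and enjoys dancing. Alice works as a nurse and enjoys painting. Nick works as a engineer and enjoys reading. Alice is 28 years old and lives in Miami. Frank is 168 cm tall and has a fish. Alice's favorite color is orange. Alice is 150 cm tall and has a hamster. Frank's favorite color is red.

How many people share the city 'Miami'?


Count: 2

2


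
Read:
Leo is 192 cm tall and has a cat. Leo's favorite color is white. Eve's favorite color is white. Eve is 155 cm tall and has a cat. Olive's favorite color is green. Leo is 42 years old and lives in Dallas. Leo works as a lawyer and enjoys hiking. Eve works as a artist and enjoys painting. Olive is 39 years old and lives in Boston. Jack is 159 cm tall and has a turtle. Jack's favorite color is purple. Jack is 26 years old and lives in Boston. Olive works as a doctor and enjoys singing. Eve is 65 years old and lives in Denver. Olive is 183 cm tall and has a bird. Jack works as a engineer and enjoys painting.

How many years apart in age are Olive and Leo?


39 vs 42, diff = 3

3


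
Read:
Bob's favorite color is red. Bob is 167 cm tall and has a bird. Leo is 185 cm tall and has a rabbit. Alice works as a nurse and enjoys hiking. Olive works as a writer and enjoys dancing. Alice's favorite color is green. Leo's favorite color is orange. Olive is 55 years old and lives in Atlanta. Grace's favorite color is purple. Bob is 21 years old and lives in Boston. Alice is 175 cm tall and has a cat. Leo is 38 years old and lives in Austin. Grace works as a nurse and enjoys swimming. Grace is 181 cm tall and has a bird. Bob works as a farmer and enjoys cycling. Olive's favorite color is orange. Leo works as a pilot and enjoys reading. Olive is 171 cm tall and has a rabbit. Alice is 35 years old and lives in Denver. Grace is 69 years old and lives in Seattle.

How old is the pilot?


The pilot is Leo, age 38

38


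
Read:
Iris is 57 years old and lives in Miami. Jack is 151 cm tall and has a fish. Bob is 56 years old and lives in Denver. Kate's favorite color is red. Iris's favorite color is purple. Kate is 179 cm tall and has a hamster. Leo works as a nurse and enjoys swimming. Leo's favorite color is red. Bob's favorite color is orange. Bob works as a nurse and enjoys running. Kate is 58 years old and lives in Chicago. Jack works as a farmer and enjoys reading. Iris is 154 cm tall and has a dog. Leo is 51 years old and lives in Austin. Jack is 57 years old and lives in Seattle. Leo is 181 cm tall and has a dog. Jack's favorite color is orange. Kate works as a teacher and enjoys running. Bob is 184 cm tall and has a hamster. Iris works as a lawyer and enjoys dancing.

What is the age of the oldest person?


Oldest: Kate at 58

58


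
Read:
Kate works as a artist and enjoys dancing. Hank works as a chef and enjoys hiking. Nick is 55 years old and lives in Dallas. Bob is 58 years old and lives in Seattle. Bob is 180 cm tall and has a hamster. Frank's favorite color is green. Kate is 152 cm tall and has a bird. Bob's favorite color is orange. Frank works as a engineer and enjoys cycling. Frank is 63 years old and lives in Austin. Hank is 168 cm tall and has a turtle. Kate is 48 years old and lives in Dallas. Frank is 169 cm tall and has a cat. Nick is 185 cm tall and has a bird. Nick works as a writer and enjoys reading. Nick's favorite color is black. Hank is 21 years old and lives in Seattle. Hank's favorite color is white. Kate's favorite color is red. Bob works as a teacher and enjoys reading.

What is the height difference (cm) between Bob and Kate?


|180 - 152| = 28

28


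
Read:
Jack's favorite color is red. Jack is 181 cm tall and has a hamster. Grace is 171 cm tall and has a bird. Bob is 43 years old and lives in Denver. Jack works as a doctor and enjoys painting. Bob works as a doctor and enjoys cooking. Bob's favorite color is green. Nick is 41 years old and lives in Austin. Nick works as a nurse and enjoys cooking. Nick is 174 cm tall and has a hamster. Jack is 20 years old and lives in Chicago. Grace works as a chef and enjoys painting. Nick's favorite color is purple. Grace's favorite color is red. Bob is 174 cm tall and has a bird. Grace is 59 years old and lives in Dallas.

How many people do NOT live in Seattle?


Not in Seattle: 4

4


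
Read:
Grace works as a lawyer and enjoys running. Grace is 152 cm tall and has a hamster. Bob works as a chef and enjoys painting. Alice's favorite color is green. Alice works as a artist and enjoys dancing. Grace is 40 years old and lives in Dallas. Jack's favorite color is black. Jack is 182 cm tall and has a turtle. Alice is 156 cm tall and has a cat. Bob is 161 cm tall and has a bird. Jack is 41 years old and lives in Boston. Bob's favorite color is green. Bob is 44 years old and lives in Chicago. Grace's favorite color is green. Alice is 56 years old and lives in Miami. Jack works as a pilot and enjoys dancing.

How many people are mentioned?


People: Bob, Jack, Grace, Alice. Count = 4

4


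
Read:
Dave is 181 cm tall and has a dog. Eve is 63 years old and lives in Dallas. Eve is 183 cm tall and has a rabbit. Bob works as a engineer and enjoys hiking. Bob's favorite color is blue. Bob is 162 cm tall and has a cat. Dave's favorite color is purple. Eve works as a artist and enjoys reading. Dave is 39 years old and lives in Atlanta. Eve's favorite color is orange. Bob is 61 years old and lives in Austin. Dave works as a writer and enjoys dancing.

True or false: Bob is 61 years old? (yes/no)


Bob is actually 61. yes

yes


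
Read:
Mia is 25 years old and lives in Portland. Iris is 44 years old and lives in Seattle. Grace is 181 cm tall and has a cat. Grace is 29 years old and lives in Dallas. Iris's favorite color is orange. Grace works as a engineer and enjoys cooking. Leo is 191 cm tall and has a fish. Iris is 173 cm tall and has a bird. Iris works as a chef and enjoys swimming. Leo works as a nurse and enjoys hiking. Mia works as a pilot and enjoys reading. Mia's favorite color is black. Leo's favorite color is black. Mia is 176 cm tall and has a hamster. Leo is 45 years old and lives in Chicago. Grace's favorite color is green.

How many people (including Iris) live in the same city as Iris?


Iris lives in Seattle. Count = 1

1


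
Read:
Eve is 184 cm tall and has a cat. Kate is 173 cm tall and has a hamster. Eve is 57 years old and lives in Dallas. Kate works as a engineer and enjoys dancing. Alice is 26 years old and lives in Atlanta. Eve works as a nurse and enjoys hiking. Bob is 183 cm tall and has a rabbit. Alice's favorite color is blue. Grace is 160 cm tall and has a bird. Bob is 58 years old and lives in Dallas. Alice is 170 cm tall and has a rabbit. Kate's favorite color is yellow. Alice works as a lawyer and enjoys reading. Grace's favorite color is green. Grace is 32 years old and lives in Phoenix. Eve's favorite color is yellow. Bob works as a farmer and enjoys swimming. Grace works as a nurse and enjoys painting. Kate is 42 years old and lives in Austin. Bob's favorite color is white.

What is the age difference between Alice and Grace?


|26 - 32| = 6

6


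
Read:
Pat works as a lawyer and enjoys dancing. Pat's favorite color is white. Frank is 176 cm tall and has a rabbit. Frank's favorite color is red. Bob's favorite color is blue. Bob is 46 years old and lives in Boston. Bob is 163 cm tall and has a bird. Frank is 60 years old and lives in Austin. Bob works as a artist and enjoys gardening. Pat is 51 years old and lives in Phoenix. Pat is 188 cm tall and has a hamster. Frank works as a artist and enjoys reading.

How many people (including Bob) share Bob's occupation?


Bob is a artist. Count = 2

2


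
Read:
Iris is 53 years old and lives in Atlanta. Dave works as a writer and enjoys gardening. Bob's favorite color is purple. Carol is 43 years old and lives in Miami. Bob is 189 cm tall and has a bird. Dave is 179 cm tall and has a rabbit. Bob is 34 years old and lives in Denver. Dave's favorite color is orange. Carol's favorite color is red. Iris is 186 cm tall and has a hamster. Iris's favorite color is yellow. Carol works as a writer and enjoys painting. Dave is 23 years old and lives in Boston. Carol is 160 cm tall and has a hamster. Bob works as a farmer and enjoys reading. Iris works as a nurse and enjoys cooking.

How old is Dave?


Dave is 23 years old

23


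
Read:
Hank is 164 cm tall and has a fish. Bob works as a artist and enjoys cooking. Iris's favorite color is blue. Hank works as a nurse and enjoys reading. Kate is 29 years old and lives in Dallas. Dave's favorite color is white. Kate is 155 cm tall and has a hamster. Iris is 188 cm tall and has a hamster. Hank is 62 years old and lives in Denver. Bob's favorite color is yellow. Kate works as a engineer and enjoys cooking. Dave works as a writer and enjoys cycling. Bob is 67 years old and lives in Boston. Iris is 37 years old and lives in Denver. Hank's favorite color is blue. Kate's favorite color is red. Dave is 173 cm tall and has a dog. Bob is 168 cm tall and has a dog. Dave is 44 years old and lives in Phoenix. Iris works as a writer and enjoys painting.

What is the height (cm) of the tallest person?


Tallest: Iris at 188 cm

188


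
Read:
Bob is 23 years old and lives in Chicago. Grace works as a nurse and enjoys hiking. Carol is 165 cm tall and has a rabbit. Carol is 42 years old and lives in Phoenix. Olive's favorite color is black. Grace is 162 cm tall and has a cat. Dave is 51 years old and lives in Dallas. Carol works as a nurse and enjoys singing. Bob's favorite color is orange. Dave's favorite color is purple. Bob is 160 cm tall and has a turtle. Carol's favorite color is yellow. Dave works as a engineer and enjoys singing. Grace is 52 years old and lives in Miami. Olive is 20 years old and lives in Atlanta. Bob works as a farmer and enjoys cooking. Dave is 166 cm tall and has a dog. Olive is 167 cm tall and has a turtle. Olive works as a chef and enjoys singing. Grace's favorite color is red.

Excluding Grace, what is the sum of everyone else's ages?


Sum (excluding Grace): 136

136


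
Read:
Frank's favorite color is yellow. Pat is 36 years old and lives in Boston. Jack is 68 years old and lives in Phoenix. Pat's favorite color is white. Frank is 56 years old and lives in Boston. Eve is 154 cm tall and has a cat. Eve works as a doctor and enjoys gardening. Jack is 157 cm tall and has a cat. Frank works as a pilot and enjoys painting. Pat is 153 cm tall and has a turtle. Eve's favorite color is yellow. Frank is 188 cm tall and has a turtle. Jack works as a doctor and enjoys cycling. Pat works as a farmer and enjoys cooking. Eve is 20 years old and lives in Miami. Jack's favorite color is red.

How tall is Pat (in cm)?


Pat is 153 cm tall

153


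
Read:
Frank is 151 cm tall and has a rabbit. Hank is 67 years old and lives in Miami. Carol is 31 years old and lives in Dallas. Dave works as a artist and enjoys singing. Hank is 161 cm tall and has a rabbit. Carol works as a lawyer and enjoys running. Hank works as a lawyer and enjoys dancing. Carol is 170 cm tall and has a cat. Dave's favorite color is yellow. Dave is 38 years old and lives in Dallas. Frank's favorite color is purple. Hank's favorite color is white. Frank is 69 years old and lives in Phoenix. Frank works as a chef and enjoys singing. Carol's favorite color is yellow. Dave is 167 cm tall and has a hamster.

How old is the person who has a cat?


Person with cat is Carol, age 31

31


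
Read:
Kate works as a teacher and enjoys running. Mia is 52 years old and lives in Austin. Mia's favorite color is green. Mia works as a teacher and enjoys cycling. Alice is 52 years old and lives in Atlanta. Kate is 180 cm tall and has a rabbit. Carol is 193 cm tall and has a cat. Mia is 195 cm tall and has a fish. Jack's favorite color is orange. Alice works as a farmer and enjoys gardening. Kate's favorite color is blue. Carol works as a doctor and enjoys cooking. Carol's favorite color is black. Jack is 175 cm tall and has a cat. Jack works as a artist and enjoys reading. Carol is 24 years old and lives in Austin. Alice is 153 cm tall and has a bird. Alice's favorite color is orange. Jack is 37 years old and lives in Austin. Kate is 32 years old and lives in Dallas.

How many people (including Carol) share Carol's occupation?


Carol is a doctor. Count = 1

1


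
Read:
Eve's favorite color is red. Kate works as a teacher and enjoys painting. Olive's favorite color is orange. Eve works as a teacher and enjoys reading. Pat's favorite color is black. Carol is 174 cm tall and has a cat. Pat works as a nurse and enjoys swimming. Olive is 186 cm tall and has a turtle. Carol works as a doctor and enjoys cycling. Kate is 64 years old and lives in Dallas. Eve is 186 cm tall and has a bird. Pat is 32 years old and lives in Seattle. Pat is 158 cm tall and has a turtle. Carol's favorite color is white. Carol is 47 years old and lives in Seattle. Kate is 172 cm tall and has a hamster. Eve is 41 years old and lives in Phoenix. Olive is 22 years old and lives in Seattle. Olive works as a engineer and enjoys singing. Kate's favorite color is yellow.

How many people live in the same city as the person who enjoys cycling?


Person with hobby cycling is Carol, city Seattle. Count = 3

3


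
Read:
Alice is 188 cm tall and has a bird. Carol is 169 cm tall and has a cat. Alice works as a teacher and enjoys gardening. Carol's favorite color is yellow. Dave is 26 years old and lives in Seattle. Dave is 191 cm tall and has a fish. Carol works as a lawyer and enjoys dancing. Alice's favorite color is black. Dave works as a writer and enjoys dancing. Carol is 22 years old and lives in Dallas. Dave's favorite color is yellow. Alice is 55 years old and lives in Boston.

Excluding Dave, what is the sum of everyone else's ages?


Sum (excluding Dave): 77

77


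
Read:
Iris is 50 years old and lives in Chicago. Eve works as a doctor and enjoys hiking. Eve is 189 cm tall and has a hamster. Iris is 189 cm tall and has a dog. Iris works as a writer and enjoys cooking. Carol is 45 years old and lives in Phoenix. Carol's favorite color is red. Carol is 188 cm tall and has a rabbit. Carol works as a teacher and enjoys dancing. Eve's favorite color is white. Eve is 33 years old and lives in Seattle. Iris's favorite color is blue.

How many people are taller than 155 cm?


Taller than 155: 3

3


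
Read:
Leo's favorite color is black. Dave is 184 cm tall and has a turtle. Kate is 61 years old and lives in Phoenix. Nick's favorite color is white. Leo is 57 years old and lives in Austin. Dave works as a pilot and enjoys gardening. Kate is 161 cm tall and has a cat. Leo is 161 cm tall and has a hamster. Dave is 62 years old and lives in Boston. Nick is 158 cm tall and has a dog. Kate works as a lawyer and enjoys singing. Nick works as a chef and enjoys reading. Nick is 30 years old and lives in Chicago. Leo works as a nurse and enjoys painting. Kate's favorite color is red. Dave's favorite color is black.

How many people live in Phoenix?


Count in Phoenix: 1

1


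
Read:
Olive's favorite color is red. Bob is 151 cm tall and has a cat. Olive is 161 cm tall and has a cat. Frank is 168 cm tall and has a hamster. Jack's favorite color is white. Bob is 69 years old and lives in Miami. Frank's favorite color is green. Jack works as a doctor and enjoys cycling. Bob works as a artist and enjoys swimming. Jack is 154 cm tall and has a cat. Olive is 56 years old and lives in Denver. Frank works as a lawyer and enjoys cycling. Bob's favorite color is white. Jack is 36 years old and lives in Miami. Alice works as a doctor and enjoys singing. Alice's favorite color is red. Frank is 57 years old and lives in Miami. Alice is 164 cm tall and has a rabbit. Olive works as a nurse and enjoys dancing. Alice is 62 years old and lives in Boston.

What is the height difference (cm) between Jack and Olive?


|154 - 161| = 7

7


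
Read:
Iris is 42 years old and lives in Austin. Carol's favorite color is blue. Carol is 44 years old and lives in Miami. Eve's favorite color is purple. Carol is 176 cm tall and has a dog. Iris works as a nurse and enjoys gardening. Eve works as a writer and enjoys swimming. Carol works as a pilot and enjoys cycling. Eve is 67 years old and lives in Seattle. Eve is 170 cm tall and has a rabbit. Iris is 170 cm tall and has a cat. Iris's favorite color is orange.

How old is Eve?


Eve is 67 years old

67


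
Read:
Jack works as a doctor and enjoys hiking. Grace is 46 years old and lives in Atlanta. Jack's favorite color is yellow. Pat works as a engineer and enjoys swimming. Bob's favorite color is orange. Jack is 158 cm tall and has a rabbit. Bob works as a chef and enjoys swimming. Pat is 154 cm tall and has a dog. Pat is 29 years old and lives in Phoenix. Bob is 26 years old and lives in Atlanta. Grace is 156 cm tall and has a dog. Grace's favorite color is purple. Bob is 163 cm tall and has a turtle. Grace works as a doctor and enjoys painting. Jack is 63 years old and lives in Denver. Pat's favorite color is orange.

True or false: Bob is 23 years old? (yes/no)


Bob is actually 26. no

no


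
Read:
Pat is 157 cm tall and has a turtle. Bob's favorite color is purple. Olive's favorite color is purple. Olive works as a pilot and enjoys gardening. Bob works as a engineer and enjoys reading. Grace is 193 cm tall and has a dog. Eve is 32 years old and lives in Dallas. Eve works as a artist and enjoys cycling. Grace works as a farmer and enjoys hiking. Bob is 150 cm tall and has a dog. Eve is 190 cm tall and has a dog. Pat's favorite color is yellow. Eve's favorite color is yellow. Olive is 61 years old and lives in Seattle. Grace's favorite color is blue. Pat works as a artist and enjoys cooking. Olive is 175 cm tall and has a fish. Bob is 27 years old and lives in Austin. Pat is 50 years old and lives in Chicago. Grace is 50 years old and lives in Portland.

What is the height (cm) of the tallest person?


Tallest: Grace at 193 cm

193


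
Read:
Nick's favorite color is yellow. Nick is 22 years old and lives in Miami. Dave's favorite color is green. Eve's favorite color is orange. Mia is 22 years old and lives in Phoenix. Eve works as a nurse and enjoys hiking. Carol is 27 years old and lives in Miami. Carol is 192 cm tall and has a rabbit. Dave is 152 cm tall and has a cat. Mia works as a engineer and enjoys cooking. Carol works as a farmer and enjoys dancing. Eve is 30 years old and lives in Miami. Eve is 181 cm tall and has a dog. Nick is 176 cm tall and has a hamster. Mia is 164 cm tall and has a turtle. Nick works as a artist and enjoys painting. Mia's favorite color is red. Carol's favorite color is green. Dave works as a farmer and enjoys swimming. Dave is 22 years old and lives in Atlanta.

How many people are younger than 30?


Filter: 4

4


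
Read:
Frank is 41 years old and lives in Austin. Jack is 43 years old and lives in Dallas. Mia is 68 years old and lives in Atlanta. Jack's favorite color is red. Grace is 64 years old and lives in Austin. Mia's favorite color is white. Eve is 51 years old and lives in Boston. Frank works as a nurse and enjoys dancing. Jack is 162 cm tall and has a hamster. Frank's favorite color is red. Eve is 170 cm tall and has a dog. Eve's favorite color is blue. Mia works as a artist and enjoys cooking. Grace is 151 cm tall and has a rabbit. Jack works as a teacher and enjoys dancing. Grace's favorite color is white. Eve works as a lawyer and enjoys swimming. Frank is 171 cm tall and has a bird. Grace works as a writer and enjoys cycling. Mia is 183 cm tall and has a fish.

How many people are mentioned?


People: Eve, Mia, Frank, Jack, Grace. Count = 5

5


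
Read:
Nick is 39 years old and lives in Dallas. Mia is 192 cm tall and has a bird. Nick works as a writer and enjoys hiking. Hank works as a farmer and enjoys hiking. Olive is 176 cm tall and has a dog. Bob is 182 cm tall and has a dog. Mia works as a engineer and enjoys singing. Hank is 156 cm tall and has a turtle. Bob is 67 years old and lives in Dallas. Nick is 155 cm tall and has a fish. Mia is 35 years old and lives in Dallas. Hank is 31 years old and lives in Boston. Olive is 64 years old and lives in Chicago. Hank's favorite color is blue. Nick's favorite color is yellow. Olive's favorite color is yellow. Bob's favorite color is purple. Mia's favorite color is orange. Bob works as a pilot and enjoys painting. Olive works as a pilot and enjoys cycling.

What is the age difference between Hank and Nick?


|31 - 39| = 8

8


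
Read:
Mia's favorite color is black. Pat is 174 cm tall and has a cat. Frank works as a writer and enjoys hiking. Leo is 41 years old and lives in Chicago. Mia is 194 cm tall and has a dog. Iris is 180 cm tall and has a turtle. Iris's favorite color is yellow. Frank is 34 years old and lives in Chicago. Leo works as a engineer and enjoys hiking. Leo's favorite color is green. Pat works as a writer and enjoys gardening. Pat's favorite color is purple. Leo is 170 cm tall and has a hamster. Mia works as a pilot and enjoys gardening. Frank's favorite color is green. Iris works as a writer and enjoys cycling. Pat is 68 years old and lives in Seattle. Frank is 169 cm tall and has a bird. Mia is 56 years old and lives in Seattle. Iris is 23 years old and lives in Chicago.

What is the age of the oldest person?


Oldest: Pat at 68

68


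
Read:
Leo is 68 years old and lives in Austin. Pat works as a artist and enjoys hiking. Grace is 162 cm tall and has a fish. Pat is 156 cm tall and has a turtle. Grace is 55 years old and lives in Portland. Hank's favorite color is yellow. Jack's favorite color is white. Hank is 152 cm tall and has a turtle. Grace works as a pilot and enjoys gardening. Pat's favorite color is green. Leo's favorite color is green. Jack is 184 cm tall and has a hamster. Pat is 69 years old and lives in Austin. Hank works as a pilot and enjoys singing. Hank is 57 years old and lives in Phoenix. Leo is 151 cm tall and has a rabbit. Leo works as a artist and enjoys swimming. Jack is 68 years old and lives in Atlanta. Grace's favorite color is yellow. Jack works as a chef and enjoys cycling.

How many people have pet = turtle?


Count: 2

2


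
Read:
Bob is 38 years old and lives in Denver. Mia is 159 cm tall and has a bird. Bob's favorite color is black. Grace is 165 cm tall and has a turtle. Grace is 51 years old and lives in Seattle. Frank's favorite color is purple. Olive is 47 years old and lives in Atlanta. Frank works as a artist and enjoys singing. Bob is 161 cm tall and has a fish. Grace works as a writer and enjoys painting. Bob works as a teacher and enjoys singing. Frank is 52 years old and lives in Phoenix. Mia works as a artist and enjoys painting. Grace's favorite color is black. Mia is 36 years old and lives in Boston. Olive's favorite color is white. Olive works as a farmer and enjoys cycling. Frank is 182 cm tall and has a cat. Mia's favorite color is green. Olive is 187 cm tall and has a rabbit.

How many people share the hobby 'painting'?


Count: 2

2
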